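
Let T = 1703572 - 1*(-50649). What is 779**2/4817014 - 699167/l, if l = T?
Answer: -329052000211/1207158159442 ≈ -0.27258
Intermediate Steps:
T = 1754221 (T = 1703572 + 50649 = 1754221)
l = 1754221
779**2/4817014 - 699167/l = 779**2/4817014 - 699167/1754221 = 606841*(1/4817014) - 699167*1/1754221 = 606841/4817014 - 99881/250603 = -329052000211/1207158159442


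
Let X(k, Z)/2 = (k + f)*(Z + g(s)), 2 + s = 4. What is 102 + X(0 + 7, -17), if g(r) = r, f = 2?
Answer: -168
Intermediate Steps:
s = 2 (s = -2 + 4 = 2)
X(k, Z) = 2*(2 + Z)*(2 + k) (X(k, Z) = 2*((k + 2)*(Z + 2)) = 2*((2 + k)*(2 + Z)) = 2*((2 + Z)*(2 + k)) = 2*(2 + Z)*(2 + k))
102 + X(0 + 7, -17) = 102 + (8 + 4*(-17) + 4*(0 + 7) + 2*(-17)*(0 + 7)) = 102 + (8 - 68 + 4*7 + 2*(-17)*7) = 102 + (8 - 68 + 28 - 238) = 102 - 270 = -168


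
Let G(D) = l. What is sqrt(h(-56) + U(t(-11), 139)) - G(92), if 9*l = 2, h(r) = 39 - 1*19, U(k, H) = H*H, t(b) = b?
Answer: -2/9 + 3*sqrt(2149) ≈ 138.85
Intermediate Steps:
U(k, H) = H**2
h(r) = 20 (h(r) = 39 - 19 = 20)
l = 2/9 (l = (1/9)*2 = 2/9 ≈ 0.22222)
G(D) = 2/9
sqrt(h(-56) + U(t(-11), 139)) - G(92) = sqrt(20 + 139**2) - 1*2/9 = sqrt(20 + 19321) - 2/9 = sqrt(19341) - 2/9 = 3*sqrt(2149) - 2/9 = -2/9 + 3*sqrt(2149)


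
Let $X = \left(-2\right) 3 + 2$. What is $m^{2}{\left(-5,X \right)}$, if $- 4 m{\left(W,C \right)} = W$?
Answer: $\frac{25}{16} \approx 1.5625$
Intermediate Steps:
$X = -4$ ($X = -6 + 2 = -4$)
$m{\left(W,C \right)} = - \frac{W}{4}$
$m^{2}{\left(-5,X \right)} = \left(\left(- \frac{1}{4}\right) \left(-5\right)\right)^{2} = \left(\frac{5}{4}\right)^{2} = \frac{25}{16}$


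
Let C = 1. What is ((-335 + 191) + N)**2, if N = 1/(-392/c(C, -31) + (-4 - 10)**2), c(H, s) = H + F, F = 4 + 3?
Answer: 448041889/21609 ≈ 20734.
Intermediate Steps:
F = 7
c(H, s) = 7 + H (c(H, s) = H + 7 = 7 + H)
N = 1/147 (N = 1/(-392/(7 + 1) + (-4 - 10)**2) = 1/(-392/8 + (-14)**2) = 1/(-392*1/8 + 196) = 1/(-49 + 196) = 1/147 ≈ 0.0068027)
((-335 + 191) + N)**2 = ((-335 + 191) + 1/147)**2 = (-144 + 1/147)**2 = (-21167/147)**2 = 448041889/21609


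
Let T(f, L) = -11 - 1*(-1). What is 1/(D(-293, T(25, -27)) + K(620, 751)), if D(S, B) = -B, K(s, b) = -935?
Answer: -1/925 ≈ -0.0010811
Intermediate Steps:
T(f, L) = -10 (T(f, L) = -11 + 1 = -10)
1/(D(-293, T(25, -27)) + K(620, 751)) = 1/(-1*(-10) - 935) = 1/(10 - 935) = 1/(-925) = -1/925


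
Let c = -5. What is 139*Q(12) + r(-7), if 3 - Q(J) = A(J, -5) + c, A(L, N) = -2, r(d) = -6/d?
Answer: 9736/7 ≈ 1390.9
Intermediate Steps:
Q(J) = 10 (Q(J) = 3 - (-2 - 5) = 3 - 1*(-7) = 3 + 7 = 10)
139*Q(12) + r(-7) = 139*10 - 6/(-7) = 1390 - 6*(-1/7) = 1390 + 6/7 = 9736/7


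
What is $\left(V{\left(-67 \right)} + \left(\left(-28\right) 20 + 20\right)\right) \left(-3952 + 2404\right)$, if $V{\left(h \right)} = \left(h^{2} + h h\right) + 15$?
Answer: $-13085244$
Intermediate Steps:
$V{\left(h \right)} = 15 + 2 h^{2}$ ($V{\left(h \right)} = \left(h^{2} + h^{2}\right) + 15 = 2 h^{2} + 15 = 15 + 2 h^{2}$)
$\left(V{\left(-67 \right)} + \left(\left(-28\right) 20 + 20\right)\right) \left(-3952 + 2404\right) = \left(\left(15 + 2 \left(-67\right)^{2}\right) + \left(\left(-28\right) 20 + 20\right)\right) \left(-3952 + 2404\right) = \left(\left(15 + 2 \cdot 4489\right) + \left(-560 + 20\right)\right) \left(-1548\right) = \left(\left(15 + 8978\right) - 540\right) \left(-1548\right) = \left(8993 - 540\right) \left(-1548\right) = 8453 \left(-1548\right) = -13085244$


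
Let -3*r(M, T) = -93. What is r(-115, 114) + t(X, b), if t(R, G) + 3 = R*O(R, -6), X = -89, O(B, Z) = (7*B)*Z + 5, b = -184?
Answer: -333099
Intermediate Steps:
r(M, T) = 31 (r(M, T) = -⅓*(-93) = 31)
O(B, Z) = 5 + 7*B*Z (O(B, Z) = 7*B*Z + 5 = 5 + 7*B*Z)
t(R, G) = -3 + R*(5 - 42*R) (t(R, G) = -3 + R*(5 + 7*R*(-6)) = -3 + R*(5 - 42*R))
r(-115, 114) + t(X, b) = 31 + (-3 - 89*(5 - 42*(-89))) = 31 + (-3 - 89*(5 + 3738)) = 31 + (-3 - 89*3743) = 31 + (-3 - 333127) = 31 - 333130 = -333099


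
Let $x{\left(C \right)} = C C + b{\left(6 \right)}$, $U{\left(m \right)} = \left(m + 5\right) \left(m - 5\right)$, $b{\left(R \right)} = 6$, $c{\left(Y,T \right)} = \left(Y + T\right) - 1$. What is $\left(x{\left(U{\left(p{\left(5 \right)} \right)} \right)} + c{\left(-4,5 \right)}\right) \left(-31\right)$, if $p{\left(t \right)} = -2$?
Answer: $-13857$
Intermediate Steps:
$c{\left(Y,T \right)} = -1 + T + Y$ ($c{\left(Y,T \right)} = \left(T + Y\right) - 1 = -1 + T + Y$)
$U{\left(m \right)} = \left(-5 + m\right) \left(5 + m\right)$ ($U{\left(m \right)} = \left(5 + m\right) \left(-5 + m\right) = \left(-5 + m\right) \left(5 + m\right)$)
$x{\left(C \right)} = 6 + C^{2}$ ($x{\left(C \right)} = C C + 6 = C^{2} + 6 = 6 + C^{2}$)
$\left(x{\left(U{\left(p{\left(5 \right)} \right)} \right)} + c{\left(-4,5 \right)}\right) \left(-31\right) = \left(\left(6 + \left(-25 + \left(-2\right)^{2}\right)^{2}\right) - 0\right) \left(-31\right) = \left(\left(6 + \left(-25 + 4\right)^{2}\right) + 0\right) \left(-31\right) = \left(\left(6 + \left(-21\right)^{2}\right) + 0\right) \left(-31\right) = \left(\left(6 + 441\right) + 0\right) \left(-31\right) = \left(447 + 0\right) \left(-31\right) = 447 \left(-31\right) = -13857$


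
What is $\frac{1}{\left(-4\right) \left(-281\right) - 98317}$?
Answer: $- \frac{1}{97193} \approx -1.0289 \cdot 10^{-5}$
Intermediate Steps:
$\frac{1}{\left(-4\right) \left(-281\right) - 98317} = \frac{1}{1124 - 98317} = \frac{1}{-97193} = - \frac{1}{97193}$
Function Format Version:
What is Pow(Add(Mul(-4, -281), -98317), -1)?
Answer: Rational(-1, 97193) ≈ -1.0289e-5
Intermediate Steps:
Pow(Add(Mul(-4, -281), -98317), -1) = Pow(Add(1124, -98317), -1) = Pow(-97193, -1) = Rational(-1, 97193)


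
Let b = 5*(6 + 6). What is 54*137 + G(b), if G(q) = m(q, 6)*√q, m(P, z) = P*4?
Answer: 7398 + 480*√15 ≈ 9257.0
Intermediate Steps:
b = 60 (b = 5*12 = 60)
m(P, z) = 4*P
G(q) = 4*q^(3/2) (G(q) = (4*q)*√q = 4*q^(3/2))
54*137 + G(b) = 54*137 + 4*60^(3/2) = 7398 + 4*(120*√15) = 7398 + 480*√15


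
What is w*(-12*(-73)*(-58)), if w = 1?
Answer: -50808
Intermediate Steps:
w*(-12*(-73)*(-58)) = 1*(-12*(-73)*(-58)) = 1*(876*(-58)) = 1*(-50808) = -50808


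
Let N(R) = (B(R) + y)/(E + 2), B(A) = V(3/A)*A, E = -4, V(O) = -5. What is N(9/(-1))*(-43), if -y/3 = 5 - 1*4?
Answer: 903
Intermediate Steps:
B(A) = -5*A
y = -3 (y = -3*(5 - 1*4) = -3*(5 - 4) = -3*1 = -3)
N(R) = 3/2 + 5*R/2 (N(R) = (-5*R - 3)/(-4 + 2) = (-3 - 5*R)/(-2) = (-3 - 5*R)*(-1/2) = 3/2 + 5*R/2)
N(9/(-1))*(-43) = (3/2 + 5*(9/(-1))/2)*(-43) = (3/2 + 5*(9*(-1))/2)*(-43) = (3/2 + (5/2)*(-9))*(-43) = (3/2 - 45/2)*(-43) = -21*(-43) = 903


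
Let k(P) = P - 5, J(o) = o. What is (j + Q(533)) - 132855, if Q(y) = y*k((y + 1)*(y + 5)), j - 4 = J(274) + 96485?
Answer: 153087879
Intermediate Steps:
j = 96763 (j = 4 + (274 + 96485) = 4 + 96759 = 96763)
k(P) = -5 + P
Q(y) = y*(-5 + (1 + y)*(5 + y)) (Q(y) = y*(-5 + (y + 1)*(y + 5)) = y*(-5 + (1 + y)*(5 + y)))
(j + Q(533)) - 132855 = (96763 + 533²*(6 + 533)) - 132855 = (96763 + 284089*539) - 132855 = (96763 + 153123971) - 132855 = 153220734 - 132855 = 153087879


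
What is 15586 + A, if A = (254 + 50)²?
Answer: 108002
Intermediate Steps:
A = 92416 (A = 304² = 92416)
15586 + A = 15586 + 92416 = 108002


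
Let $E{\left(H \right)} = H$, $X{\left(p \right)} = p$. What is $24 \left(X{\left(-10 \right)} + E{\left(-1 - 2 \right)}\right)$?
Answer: $-312$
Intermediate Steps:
$24 \left(X{\left(-10 \right)} + E{\left(-1 - 2 \right)}\right) = 24 \left(-10 - 3\right) = 24 \left(-13\right) = -312$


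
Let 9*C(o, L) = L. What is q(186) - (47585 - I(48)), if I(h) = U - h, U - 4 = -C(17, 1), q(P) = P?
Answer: -426988/9 ≈ -47443.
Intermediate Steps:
C(o, L) = L/9
U = 35/9 (U = 4 - 1/9 = 35/9 ≈ 3.8889)
I(h) = 35/9 - h
q(186) - (47585 - I(48)) = 186 - (47585 - (35/9 - 1*48)) = 186 - (47585 - (35/9 - 48)) = 186 - (47585 - 1*(-397/9)) = 186 - (47585 + 397/9) = 186 - 1*428662/9 = 186 - 428662/9 = -426988/9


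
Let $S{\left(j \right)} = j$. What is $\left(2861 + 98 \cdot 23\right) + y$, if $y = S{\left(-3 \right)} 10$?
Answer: $5085$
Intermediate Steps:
$y = -30$ ($y = \left(-3\right) 10 = -30$)
$\left(2861 + 98 \cdot 23\right) + y = \left(2861 + 98 \cdot 23\right) - 30 = \left(2861 + 2254\right) - 30 = 5115 - 30 = 5085$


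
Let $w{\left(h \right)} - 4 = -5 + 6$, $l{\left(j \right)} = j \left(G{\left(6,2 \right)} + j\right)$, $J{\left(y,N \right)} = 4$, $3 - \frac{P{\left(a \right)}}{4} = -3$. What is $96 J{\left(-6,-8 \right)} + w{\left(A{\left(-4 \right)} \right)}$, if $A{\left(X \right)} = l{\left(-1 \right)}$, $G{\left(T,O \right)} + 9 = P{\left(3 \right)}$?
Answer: $389$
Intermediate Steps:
$P{\left(a \right)} = 24$ ($P{\left(a \right)} = 12 - -12 = 12 + 12 = 24$)
$G{\left(T,O \right)} = 15$ ($G{\left(T,O \right)} = -9 + 24 = 15$)
$l{\left(j \right)} = j \left(15 + j\right)$
$A{\left(X \right)} = -14$ ($A{\left(X \right)} = - (15 - 1) = \left(-1\right) 14 = -14$)
$w{\left(h \right)} = 5$ ($w{\left(h \right)} = 4 + \left(-5 + 6\right) = 4 + 1 = 5$)
$96 J{\left(-6,-8 \right)} + w{\left(A{\left(-4 \right)} \right)} = 96 \cdot 4 + 5 = 384 + 5 = 389$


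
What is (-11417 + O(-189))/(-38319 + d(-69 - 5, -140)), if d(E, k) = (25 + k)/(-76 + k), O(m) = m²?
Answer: -5249664/8276789 ≈ -0.63426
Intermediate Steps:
d(E, k) = (25 + k)/(-76 + k)
(-11417 + O(-189))/(-38319 + d(-69 - 5, -140)) = (-11417 + (-189)²)/(-38319 + (25 - 140)/(-76 - 140)) = (-11417 + 35721)/(-38319 - 115/(-216)) = 24304/(-38319 - 1/216*(-115)) = 24304/(-38319 + 115/216) = 24304/(-8276789/216) = 24304*(-216/8276789) = -5249664/8276789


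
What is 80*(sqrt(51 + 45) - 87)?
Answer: -6960 + 320*sqrt(6) ≈ -6176.2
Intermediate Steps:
80*(sqrt(51 + 45) - 87) = 80*(sqrt(96) - 87) = 80*(4*sqrt(6) - 87) = 80*(-87 + 4*sqrt(6)) = -6960 + 320*sqrt(6)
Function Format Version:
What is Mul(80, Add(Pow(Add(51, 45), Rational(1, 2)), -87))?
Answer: Add(-6960, Mul(320, Pow(6, Rational(1, 2)))) ≈ -6176.2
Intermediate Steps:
Mul(80, Add(Pow(Add(51, 45), Rational(1, 2)), -87)) = Mul(80, Add(Pow(96, Rational(1, 2)), -87)) = Mul(80, Add(Mul(4, Pow(6, Rational(1, 2))), -87)) = Mul(80, Add(-87, Mul(4, Pow(6, Rational(1, 2))))) = Add(-6960, Mul(320, Pow(6, Rational(1, 2))))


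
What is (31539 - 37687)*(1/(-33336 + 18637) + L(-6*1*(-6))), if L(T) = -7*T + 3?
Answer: 22501999696/14699 ≈ 1.5309e+6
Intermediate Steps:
L(T) = 3 - 7*T
(31539 - 37687)*(1/(-33336 + 18637) + L(-6*1*(-6))) = (31539 - 37687)*(1/(-33336 + 18637) + (3 - 7*(-6*1)*(-6))) = -6148*(1/(-14699) + (3 - (-42)*(-6))) = -6148*(-1/14699 + (3 - 7*36)) = -6148*(-1/14699 + (3 - 252)) = -6148*(-1/14699 - 249) = -6148*(-3660052/14699) = 22501999696/14699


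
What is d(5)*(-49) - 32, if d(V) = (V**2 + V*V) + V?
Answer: -2727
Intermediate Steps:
d(V) = V + 2*V**2 (d(V) = (V**2 + V**2) + V = 2*V**2 + V = V + 2*V**2)
d(5)*(-49) - 32 = (5*(1 + 2*5))*(-49) - 32 = (5*(1 + 10))*(-49) - 32 = (5*11)*(-49) - 32 = 55*(-49) - 32 = -2695 - 32 = -2727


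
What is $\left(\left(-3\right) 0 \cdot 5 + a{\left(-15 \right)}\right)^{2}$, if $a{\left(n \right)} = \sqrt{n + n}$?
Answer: $-30$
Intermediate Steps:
$a{\left(n \right)} = \sqrt{2} \sqrt{n}$ ($a{\left(n \right)} = \sqrt{2 n} = \sqrt{2} \sqrt{n}$)
$\left(\left(-3\right) 0 \cdot 5 + a{\left(-15 \right)}\right)^{2} = \left(\left(-3\right) 0 \cdot 5 + \sqrt{2} \sqrt{-15}\right)^{2} = \left(0 \cdot 5 + \sqrt{2} i \sqrt{15}\right)^{2} = \left(0 + i \sqrt{30}\right)^{2} = \left(i \sqrt{30}\right)^{2} = -30$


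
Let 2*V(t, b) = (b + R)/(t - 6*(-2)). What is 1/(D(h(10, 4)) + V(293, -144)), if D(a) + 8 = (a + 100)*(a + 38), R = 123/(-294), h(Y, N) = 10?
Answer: 59780/315146007 ≈ 0.00018969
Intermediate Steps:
R = -41/98 (R = 123*(-1/294) = -41/98 ≈ -0.41837)
V(t, b) = (-41/98 + b)/(2*(12 + t)) (V(t, b) = ((b - 41/98)/(t - 6*(-2)))/2 = ((-41/98 + b)/(t + 12))/2 = ((-41/98 + b)/(12 + t))/2 = (-41/98 + b)/(2*(12 + t)))
D(a) = -8 + (38 + a)*(100 + a) (D(a) = -8 + (a + 100)*(a + 38) = -8 + (100 + a)*(38 + a) = -8 + (38 + a)*(100 + a))
1/(D(h(10, 4)) + V(293, -144)) = 1/((3792 + 10**2 + 138*10) + (-41 + 98*(-144))/(196*(12 + 293))) = 1/((3792 + 100 + 1380) + (1/196)*(-41 - 14112)/305) = 1/(5272 + (1/196)*(1/305)*(-14153)) = 1/(5272 - 14153/59780) = 1/(315146007/59780) = 59780/315146007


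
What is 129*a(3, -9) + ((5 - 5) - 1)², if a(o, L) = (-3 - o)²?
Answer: 4645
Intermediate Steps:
129*a(3, -9) + ((5 - 5) - 1)² = 129*(3 + 3)² + ((5 - 5) - 1)² = 129*6² + (0 - 1)² = 129*36 + (-1)² = 4644 + 1 = 4645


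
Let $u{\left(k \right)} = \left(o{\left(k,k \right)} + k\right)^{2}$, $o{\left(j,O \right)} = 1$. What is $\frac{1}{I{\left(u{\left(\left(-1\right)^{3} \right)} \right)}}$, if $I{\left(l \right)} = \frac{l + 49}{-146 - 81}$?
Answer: $- \frac{227}{49} \approx -4.6327$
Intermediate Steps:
$u{\left(k \right)} = \left(1 + k\right)^{2}$
$I{\left(l \right)} = - \frac{49}{227} - \frac{l}{227}$ ($I{\left(l \right)} = \frac{49 + l}{-227} = \left(49 + l\right) \left(- \frac{1}{227}\right) = - \frac{49}{227} - \frac{l}{227}$)
$\frac{1}{I{\left(u{\left(\left(-1\right)^{3} \right)} \right)}} = \frac{1}{- \frac{49}{227} - \frac{\left(1 + \left(-1\right)^{3}\right)^{2}}{227}} = \frac{1}{- \frac{49}{227} - \frac{\left(1 - 1\right)^{2}}{227}} = \frac{1}{- \frac{49}{227} - \frac{0^{2}}{227}} = \frac{1}{- \frac{49}{227} - 0} = \frac{1}{- \frac{49}{227} + 0} = \frac{1}{- \frac{49}{227}} = - \frac{227}{49}$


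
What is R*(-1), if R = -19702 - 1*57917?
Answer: 77619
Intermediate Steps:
R = -77619 (R = -19702 - 57917 = -77619)
R*(-1) = -77619*(-1) = 77619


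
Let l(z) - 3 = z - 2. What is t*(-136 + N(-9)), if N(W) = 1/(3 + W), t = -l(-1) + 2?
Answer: -817/3 ≈ -272.33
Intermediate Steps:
l(z) = 1 + z (l(z) = 3 + (z - 2) = 3 + (-2 + z) = 1 + z)
t = 2 (t = -(1 - 1) + 2 = -1*0 + 2 = 0 + 2 = 2)
t*(-136 + N(-9)) = 2*(-136 + 1/(3 - 9)) = 2*(-136 + 1/(-6)) = 2*(-136 - ⅙) = 2*(-817/6) = -817/3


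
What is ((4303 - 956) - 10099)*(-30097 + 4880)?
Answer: 170265184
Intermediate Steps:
((4303 - 956) - 10099)*(-30097 + 4880) = (3347 - 10099)*(-25217) = -6752*(-25217) = 170265184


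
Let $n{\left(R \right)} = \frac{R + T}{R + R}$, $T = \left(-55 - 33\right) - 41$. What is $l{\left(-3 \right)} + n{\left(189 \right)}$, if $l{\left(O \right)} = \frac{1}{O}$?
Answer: $- \frac{11}{63} \approx -0.1746$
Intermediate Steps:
$T = -129$ ($T = -88 - 41 = -129$)
$n{\left(R \right)} = \frac{-129 + R}{2 R}$ ($n{\left(R \right)} = \frac{R - 129}{R + R} = \frac{-129 + R}{2 R}$)
$l{\left(-3 \right)} + n{\left(189 \right)} = \frac{1}{-3} + \frac{-129 + 189}{2 \cdot 189} = - \frac{1}{3} + \frac{1}{2} \cdot \frac{1}{189} \cdot 60 = - \frac{1}{3} + \frac{10}{63} = - \frac{11}{63}$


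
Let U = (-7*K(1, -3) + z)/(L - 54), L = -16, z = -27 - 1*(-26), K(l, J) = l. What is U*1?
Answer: 4/35 ≈ 0.11429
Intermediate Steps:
z = -1 (z = -27 + 26 = -1)
U = 4/35 (U = (-7*1 - 1)/(-16 - 54) = (-7 - 1)/(-70) = -8*(-1/70) = 4/35 ≈ 0.11429)
U*1 = (4/35)*1 = 4/35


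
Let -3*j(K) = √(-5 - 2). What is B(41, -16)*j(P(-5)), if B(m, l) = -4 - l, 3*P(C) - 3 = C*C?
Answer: -4*I*√7 ≈ -10.583*I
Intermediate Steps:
P(C) = 1 + C²/3 (P(C) = 1 + (C*C)/3 = 1 + C²/3)
j(K) = -I*√7/3 (j(K) = -√(-5 - 2)/3 = -I*√7/3)
B(41, -16)*j(P(-5)) = (-4 - 1*(-16))*(-I*√7/3) = (-4 + 16)*(-I*√7/3) = 12*(-I*√7/3) = -4*I*√7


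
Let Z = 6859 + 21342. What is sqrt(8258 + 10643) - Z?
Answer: -28201 + sqrt(18901) ≈ -28064.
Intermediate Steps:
Z = 28201
sqrt(8258 + 10643) - Z = sqrt(8258 + 10643) - 1*28201 = sqrt(18901) - 28201 = -28201 + sqrt(18901)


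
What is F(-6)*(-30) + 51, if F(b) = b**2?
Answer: -1029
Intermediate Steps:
F(-6)*(-30) + 51 = (-6)**2*(-30) + 51 = 36*(-30) + 51 = -1080 + 51 = -1029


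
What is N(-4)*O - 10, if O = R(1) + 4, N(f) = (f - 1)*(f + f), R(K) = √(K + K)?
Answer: 150 + 40*√2 ≈ 206.57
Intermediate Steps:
R(K) = √2*√K (R(K) = √(2*K) = √2*√K)
N(f) = 2*f*(-1 + f) (N(f) = (-1 + f)*(2*f) = 2*f*(-1 + f))
O = 4 + √2 (O = √2*√1 + 4 = √2*1 + 4 = √2 + 4 = 4 + √2 ≈ 5.4142)
N(-4)*O - 10 = (2*(-4)*(-1 - 4))*(4 + √2) - 10 = (2*(-4)*(-5))*(4 + √2) - 10 = 40*(4 + √2) - 10 = (160 + 40*√2) - 10 = 150 + 40*√2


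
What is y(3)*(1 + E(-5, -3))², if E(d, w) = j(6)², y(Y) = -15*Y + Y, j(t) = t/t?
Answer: -168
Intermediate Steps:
j(t) = 1
y(Y) = -14*Y
E(d, w) = 1 (E(d, w) = 1² = 1)
y(3)*(1 + E(-5, -3))² = (-14*3)*(1 + 1)² = -42*2² = -42*4 = -168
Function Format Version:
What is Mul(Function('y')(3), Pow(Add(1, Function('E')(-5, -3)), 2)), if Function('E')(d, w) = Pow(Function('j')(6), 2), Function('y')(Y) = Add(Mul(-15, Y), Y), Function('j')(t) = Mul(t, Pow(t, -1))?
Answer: -168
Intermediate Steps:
Function('j')(t) = 1
Function('y')(Y) = Mul(-14, Y)
Function('E')(d, w) = 1 (Function('E')(d, w) = Pow(1, 2) = 1)
Mul(Function('y')(3), Pow(Add(1, Function('E')(-5, -3)), 2)) = Mul(Mul(-14, 3), Pow(Add(1, 1), 2)) = Mul(-42, Pow(2, 2)) = Mul(-42, 4) = -168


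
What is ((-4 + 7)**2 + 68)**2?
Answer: 5929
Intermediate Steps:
((-4 + 7)**2 + 68)**2 = (3**2 + 68)**2 = (9 + 68)**2 = 77**2 = 5929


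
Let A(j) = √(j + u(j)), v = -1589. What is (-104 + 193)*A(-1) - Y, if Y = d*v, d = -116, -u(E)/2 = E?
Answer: -184235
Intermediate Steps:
u(E) = -2*E
A(j) = √(-j) (A(j) = √(j - 2*j) = √(-j))
Y = 184324 (Y = -116*(-1589) = 184324)
(-104 + 193)*A(-1) - Y = (-104 + 193)*√(-1*(-1)) - 1*184324 = 89*√1 - 184324 = 89*1 - 184324 = 89 - 184324 = -184235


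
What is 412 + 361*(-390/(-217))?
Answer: 230194/217 ≈ 1060.8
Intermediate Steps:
412 + 361*(-390/(-217)) = 412 + 361*(-390*(-1/217)) = 412 + 361*(390/217) = 412 + 140790/217 = 230194/217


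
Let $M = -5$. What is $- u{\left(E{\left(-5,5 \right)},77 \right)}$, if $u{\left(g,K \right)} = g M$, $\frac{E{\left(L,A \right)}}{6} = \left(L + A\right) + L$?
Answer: $-150$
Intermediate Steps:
$E{\left(L,A \right)} = 6 A + 12 L$ ($E{\left(L,A \right)} = 6 \left(\left(L + A\right) + L\right) = 6 \left(\left(A + L\right) + L\right) = 6 \left(A + 2 L\right) = 6 A + 12 L$)
$u{\left(g,K \right)} = - 5 g$ ($u{\left(g,K \right)} = g \left(-5\right) = - 5 g$)
$- u{\left(E{\left(-5,5 \right)},77 \right)} = - \left(-5\right) \left(6 \cdot 5 + 12 \left(-5\right)\right) = - \left(-5\right) \left(30 - 60\right) = - \left(-5\right) \left(-30\right) = \left(-1\right) 150 = -150$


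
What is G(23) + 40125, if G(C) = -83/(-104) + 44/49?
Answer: 204485643/5096 ≈ 40127.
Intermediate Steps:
G(C) = 8643/5096 (G(C) = -83*(-1/104) + 44*(1/49) = 83/104 + 44/49 = 8643/5096)
G(23) + 40125 = 8643/5096 + 40125 = 204485643/5096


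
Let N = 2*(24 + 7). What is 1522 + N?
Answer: 1584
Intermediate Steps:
N = 62 (N = 2*31 = 62)
1522 + N = 1522 + 62 = 1584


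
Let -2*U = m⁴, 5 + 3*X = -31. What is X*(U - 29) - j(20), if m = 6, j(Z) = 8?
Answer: 8116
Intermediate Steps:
X = -12 (X = -5/3 + (⅓)*(-31) = -5/3 - 31/3 = -12)
U = -648 (U = -½*6⁴ = -½*1296 = -648)
X*(U - 29) - j(20) = -12*(-648 - 29) - 1*8 = -12*(-677) - 8 = 8124 - 8 = 8116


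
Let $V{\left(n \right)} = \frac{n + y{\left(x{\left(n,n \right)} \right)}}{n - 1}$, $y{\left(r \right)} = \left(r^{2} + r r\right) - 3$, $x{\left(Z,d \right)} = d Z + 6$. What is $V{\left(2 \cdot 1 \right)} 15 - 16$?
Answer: $2969$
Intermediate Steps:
$x{\left(Z,d \right)} = 6 + Z d$ ($x{\left(Z,d \right)} = Z d + 6 = 6 + Z d$)
$y{\left(r \right)} = -3 + 2 r^{2}$ ($y{\left(r \right)} = \left(r^{2} + r^{2}\right) - 3 = 2 r^{2} - 3 = -3 + 2 r^{2}$)
$V{\left(n \right)} = \frac{-3 + n + 2 \left(6 + n^{2}\right)^{2}}{-1 + n}$ ($V{\left(n \right)} = \frac{n + \left(-3 + 2 \left(6 + n n\right)^{2}\right)}{n - 1} = \frac{n + \left(-3 + 2 \left(6 + n^{2}\right)^{2}\right)}{-1 + n} = \frac{-3 + n + 2 \left(6 + n^{2}\right)^{2}}{-1 + n}$)
$V{\left(2 \cdot 1 \right)} 15 - 16 = \frac{-3 + 2 \cdot 1 + 2 \left(6 + \left(2 \cdot 1\right)^{2}\right)^{2}}{-1 + 2 \cdot 1} \cdot 15 - 16 = \frac{-3 + 2 + 2 \left(6 + 2^{2}\right)^{2}}{-1 + 2} \cdot 15 - 16 = \frac{-3 + 2 + 2 \left(6 + 4\right)^{2}}{1} \cdot 15 - 16 = 1 \left(-3 + 2 + 2 \cdot 10^{2}\right) 15 - 16 = 1 \left(-3 + 2 + 2 \cdot 100\right) 15 - 16 = 1 \left(-3 + 2 + 200\right) 15 - 16 = 1 \cdot 199 \cdot 15 - 16 = 199 \cdot 15 - 16 = 2985 - 16 = 2969$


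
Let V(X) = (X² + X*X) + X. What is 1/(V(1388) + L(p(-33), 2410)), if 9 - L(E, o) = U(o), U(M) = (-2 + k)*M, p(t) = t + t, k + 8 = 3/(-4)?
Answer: 2/7760785 ≈ 2.5771e-7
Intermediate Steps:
V(X) = X + 2*X² (V(X) = (X² + X²) + X = 2*X² + X = X + 2*X²)
k = -35/4 (k = -8 + 3/(-4) = -8 + 3*(-¼) = -8 - ¾ = -35/4 ≈ -8.7500)
p(t) = 2*t
U(M) = -43*M/4 (U(M) = (-2 - 35/4)*M = -43*M/4)
L(E, o) = 9 + 43*o/4 (L(E, o) = 9 - (-43)*o/4 = 9 + 43*o/4)
1/(V(1388) + L(p(-33), 2410)) = 1/(1388*(1 + 2*1388) + (9 + (43/4)*2410)) = 1/(1388*(1 + 2776) + (9 + 51815/2)) = 1/(1388*2777 + 51833/2) = 1/(3854476 + 51833/2) = 1/(7760785/2) = 2/7760785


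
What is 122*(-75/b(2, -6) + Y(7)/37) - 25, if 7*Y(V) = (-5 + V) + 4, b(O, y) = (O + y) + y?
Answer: 231242/259 ≈ 892.83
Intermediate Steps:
b(O, y) = O + 2*y
Y(V) = -⅐ + V/7 (Y(V) = ((-5 + V) + 4)/7 = (-1 + V)/7 = -⅐ + V/7)
122*(-75/b(2, -6) + Y(7)/37) - 25 = 122*(-75/(2 + 2*(-6)) + (-⅐ + (⅐)*7)/37) - 25 = 122*(-75/(2 - 12) + (-⅐ + 1)*(1/37)) - 25 = 122*(-75/(-10) + (6/7)*(1/37)) - 25 = 122*(-75*(-⅒) + 6/259) - 25 = 122*(15/2 + 6/259) - 25 = 122*(3897/518) - 25 = 237717/259 - 25 = 231242/259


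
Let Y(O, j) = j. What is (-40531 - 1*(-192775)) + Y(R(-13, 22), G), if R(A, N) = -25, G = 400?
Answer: 152644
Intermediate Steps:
(-40531 - 1*(-192775)) + Y(R(-13, 22), G) = (-40531 - 1*(-192775)) + 400 = (-40531 + 192775) + 400 = 152244 + 400 = 152644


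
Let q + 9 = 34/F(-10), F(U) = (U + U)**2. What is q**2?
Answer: 3179089/40000 ≈ 79.477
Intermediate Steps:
F(U) = 4*U**2 (F(U) = (2*U)**2 = 4*U**2)
q = -1783/200 (q = -9 + 34/((4*(-10)**2)) = -9 + 34/((4*100)) = -9 + 34/400 = -9 + 34*(1/400) = -9 + 17/200 = -1783/200 ≈ -8.9150)
q**2 = (-1783/200)**2 = 3179089/40000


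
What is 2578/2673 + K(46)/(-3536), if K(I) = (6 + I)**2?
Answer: 9077/45441 ≈ 0.19975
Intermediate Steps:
2578/2673 + K(46)/(-3536) = 2578/2673 + (6 + 46)**2/(-3536) = 2578*(1/2673) + 52**2*(-1/3536) = 2578/2673 + 2704*(-1/3536) = 2578/2673 - 13/17 = 9077/45441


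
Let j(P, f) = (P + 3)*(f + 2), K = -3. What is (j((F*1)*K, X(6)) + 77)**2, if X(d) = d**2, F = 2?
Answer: 1369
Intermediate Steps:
j(P, f) = (2 + f)*(3 + P) (j(P, f) = (3 + P)*(2 + f) = (2 + f)*(3 + P))
(j((F*1)*K, X(6)) + 77)**2 = ((6 + 2*((2*1)*(-3)) + 3*6**2 + ((2*1)*(-3))*6**2) + 77)**2 = ((6 + 2*(2*(-3)) + 3*36 + (2*(-3))*36) + 77)**2 = ((6 + 2*(-6) + 108 - 6*36) + 77)**2 = ((6 - 12 + 108 - 216) + 77)**2 = (-114 + 77)**2 = (-37)**2 = 1369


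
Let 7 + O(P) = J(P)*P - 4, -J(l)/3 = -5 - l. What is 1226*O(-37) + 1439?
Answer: 4342705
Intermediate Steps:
J(l) = 15 + 3*l (J(l) = -3*(-5 - l) = 15 + 3*l)
O(P) = -11 + P*(15 + 3*P) (O(P) = -7 + ((15 + 3*P)*P - 4) = -7 + (P*(15 + 3*P) - 4) = -7 + (-4 + P*(15 + 3*P)) = -11 + P*(15 + 3*P))
1226*O(-37) + 1439 = 1226*(-11 + 3*(-37)*(5 - 37)) + 1439 = 1226*(-11 + 3*(-37)*(-32)) + 1439 = 1226*(-11 + 3552) + 1439 = 1226*3541 + 1439 = 4341266 + 1439 = 4342705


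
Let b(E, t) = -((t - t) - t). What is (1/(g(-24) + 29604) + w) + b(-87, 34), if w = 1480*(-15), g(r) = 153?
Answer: -659593661/29757 ≈ -22166.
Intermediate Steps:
w = -22200
b(E, t) = t (b(E, t) = -(0 - t) = -(-1)*t = t)
(1/(g(-24) + 29604) + w) + b(-87, 34) = (1/(153 + 29604) - 22200) + 34 = (1/29757 - 22200) + 34 = -660605399/29757 + 34 = -659593661/29757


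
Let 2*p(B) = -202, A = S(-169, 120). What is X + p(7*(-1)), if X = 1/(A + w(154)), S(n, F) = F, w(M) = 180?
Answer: -30299/300 ≈ -101.00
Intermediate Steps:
A = 120
p(B) = -101 (p(B) = (½)*(-202) = -101)
X = 1/300 (X = 1/(120 + 180) = 1/300 ≈ 0.0033333)
X + p(7*(-1)) = 1/300 - 101 = -30299/300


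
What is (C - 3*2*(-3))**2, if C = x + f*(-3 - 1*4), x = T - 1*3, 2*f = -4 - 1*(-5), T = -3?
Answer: 289/4 ≈ 72.250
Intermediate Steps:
f = 1/2 (f = (-4 - 1*(-5))/2 = (-4 + 5)/2 = (1/2)*1 = 1/2 ≈ 0.50000)
x = -6 (x = -3 - 1*3 = -3 - 3 = -6)
C = -19/2 (C = -6 + (-3 - 1*4)/2 = -6 + (-3 - 4)/2 = -6 + (1/2)*(-7) = -6 - 7/2 = -19/2 ≈ -9.5000)
(C - 3*2*(-3))**2 = (-19/2 - 3*2*(-3))**2 = (-19/2 - 6*(-3))**2 = (-19/2 + 18)**2 = (17/2)**2 = 289/4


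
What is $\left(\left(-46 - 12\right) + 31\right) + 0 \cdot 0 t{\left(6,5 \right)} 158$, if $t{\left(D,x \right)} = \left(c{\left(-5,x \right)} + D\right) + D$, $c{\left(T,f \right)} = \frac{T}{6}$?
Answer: $-27$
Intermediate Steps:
$c{\left(T,f \right)} = \frac{T}{6}$ ($c{\left(T,f \right)} = T \frac{1}{6} = \frac{T}{6}$)
$t{\left(D,x \right)} = - \frac{5}{6} + 2 D$ ($t{\left(D,x \right)} = \left(\frac{1}{6} \left(-5\right) + D\right) + D = \left(- \frac{5}{6} + D\right) + D = - \frac{5}{6} + 2 D$)
$\left(\left(-46 - 12\right) + 31\right) + 0 \cdot 0 t{\left(6,5 \right)} 158 = \left(\left(-46 - 12\right) + 31\right) + 0 \cdot 0 \left(- \frac{5}{6} + 2 \cdot 6\right) 158 = \left(-58 + 31\right) + 0 \left(- \frac{5}{6} + 12\right) 158 = -27 + 0 \cdot \frac{67}{6} \cdot 158 = -27 + 0 \cdot 158 = -27 + 0 = -27$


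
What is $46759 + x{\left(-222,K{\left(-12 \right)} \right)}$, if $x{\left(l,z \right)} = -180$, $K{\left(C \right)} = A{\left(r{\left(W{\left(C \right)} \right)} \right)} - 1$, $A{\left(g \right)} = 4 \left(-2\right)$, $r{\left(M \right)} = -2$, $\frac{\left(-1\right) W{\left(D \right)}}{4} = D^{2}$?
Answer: $46579$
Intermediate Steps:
$W{\left(D \right)} = - 4 D^{2}$
$A{\left(g \right)} = -8$
$K{\left(C \right)} = -9$ ($K{\left(C \right)} = -8 - 1 = -9$)
$46759 + x{\left(-222,K{\left(-12 \right)} \right)} = 46759 - 180 = 46579$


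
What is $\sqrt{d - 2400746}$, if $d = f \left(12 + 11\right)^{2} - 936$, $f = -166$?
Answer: $2 i \sqrt{622374} \approx 1577.8 i$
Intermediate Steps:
$d = -88750$ ($d = - 166 \left(12 + 11\right)^{2} - 936 = - 166 \cdot 23^{2} - 936 = \left(-166\right) 529 - 936 = -87814 - 936 = -88750$)
$\sqrt{d - 2400746} = \sqrt{-88750 - 2400746} = \sqrt{-2489496} = 2 i \sqrt{622374}$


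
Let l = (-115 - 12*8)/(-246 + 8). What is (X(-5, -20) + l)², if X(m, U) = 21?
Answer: 27133681/56644 ≈ 479.02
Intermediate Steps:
l = 211/238 (l = (-115 - 96)/(-238) = -211*(-1/238) = 211/238 ≈ 0.88655)
(X(-5, -20) + l)² = (21 + 211/238)² = (5209/238)² = 27133681/56644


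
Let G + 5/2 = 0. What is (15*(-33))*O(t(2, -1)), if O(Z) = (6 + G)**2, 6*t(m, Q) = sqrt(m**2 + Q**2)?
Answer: -24255/4 ≈ -6063.8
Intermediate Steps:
G = -5/2 (G = -5/2 + 0 = -5/2 ≈ -2.5000)
t(m, Q) = sqrt(Q**2 + m**2)/6 (t(m, Q) = sqrt(m**2 + Q**2)/6 = sqrt(Q**2 + m**2)/6)
O(Z) = 49/4 (O(Z) = (6 - 5/2)**2 = (7/2)**2 = 49/4)
(15*(-33))*O(t(2, -1)) = (15*(-33))*(49/4) = -495*49/4 = -24255/4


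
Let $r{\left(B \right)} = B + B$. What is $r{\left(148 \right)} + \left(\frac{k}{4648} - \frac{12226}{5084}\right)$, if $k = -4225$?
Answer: $\frac{1729075381}{5907608} \approx 292.69$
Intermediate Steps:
$r{\left(B \right)} = 2 B$
$r{\left(148 \right)} + \left(\frac{k}{4648} - \frac{12226}{5084}\right) = 2 \cdot 148 - \left(\frac{4225}{4648} + \frac{6113}{2542}\right) = 296 - \frac{19576587}{5907608} = \frac{1729075381}{5907608}$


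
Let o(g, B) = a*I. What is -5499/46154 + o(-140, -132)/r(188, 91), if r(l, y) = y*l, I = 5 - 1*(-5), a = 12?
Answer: -470949/4200014 ≈ -0.11213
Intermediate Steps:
I = 10 (I = 5 + 5 = 10)
r(l, y) = l*y
o(g, B) = 120 (o(g, B) = 12*10 = 120)
-5499/46154 + o(-140, -132)/r(188, 91) = -5499/46154 + 120/((188*91)) = -5499*1/46154 + 120/17108 = -117/982 + 120*(1/17108) = -117/982 + 30/4277 = -470949/4200014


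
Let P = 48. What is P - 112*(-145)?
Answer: 16288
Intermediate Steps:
P - 112*(-145) = 48 - 112*(-145) = 48 + 16240 = 16288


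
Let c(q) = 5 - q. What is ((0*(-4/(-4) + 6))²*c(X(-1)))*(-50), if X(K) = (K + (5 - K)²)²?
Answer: 0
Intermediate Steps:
((0*(-4/(-4) + 6))²*c(X(-1)))*(-50) = ((0*(-4/(-4) + 6))²*(5 - (-1 + (-5 - 1)²)²))*(-50) = ((0*(-4*(-¼) + 6))²*(5 - (-1 + (-6)²)²))*(-50) = ((0*(1 + 6))²*(5 - (-1 + 36)²))*(-50) = ((0*7)²*(5 - 1*35²))*(-50) = (0²*(5 - 1*1225))*(-50) = (0*(5 - 1225))*(-50) = (0*(-1220))*(-50) = 0*(-50) = 0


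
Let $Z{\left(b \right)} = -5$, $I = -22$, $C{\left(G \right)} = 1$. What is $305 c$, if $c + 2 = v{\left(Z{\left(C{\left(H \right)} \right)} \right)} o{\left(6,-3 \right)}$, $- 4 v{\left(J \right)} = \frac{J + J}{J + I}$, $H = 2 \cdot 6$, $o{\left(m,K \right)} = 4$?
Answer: $- \frac{19520}{27} \approx -722.96$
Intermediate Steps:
$H = 12$
$v{\left(J \right)} = - \frac{J}{2 \left(-22 + J\right)}$ ($v{\left(J \right)} = - \frac{\left(J + J\right) \frac{1}{J - 22}}{4} = - \frac{2 J \frac{1}{-22 + J}}{4} = - \frac{J}{2 \left(-22 + J\right)}$)
$c = - \frac{64}{27}$ ($c = -2 + \left(-1\right) \left(-5\right) \frac{1}{-44 + 2 \left(-5\right)} 4 = -2 + \left(-1\right) \left(-5\right) \frac{1}{-44 - 10} \cdot 4 = -2 + \left(-1\right) \left(-5\right) \frac{1}{-54} \cdot 4 = -2 + \left(-1\right) \left(-5\right) \left(- \frac{1}{54}\right) 4 = -2 - \frac{10}{27} = - \frac{64}{27} \approx -2.3704$)
$305 c = 305 \left(- \frac{64}{27}\right) = - \frac{19520}{27}$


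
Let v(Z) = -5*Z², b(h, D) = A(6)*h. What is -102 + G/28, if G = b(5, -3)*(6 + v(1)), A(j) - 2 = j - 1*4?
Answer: -709/7 ≈ -101.29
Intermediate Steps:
A(j) = -2 + j (A(j) = 2 + (j - 1*4) = 2 + (j - 4) = 2 + (-4 + j) = -2 + j)
b(h, D) = 4*h (b(h, D) = (-2 + 6)*h = 4*h)
G = 20 (G = (4*5)*(6 - 5*1²) = 20*(6 - 5*1) = 20*(6 - 5) = 20*1 = 20)
-102 + G/28 = -102 + 20/28 = -102 + (1/28)*20 = -102 + 5/7 = -709/7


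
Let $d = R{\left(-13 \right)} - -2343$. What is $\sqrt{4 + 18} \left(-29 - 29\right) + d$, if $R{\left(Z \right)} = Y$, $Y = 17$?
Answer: $2360 - 58 \sqrt{22} \approx 2088.0$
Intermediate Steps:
$R{\left(Z \right)} = 17$
$d = 2360$ ($d = 17 - -2343 = 17 + 2343 = 2360$)
$\sqrt{4 + 18} \left(-29 - 29\right) + d = \sqrt{4 + 18} \left(-29 - 29\right) + 2360 = \sqrt{22} \left(-58\right) + 2360 = - 58 \sqrt{22} + 2360 = 2360 - 58 \sqrt{22}$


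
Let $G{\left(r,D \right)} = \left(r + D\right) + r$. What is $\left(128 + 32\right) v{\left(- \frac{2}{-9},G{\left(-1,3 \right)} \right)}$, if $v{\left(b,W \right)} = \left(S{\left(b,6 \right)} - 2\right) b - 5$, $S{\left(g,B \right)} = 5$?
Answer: $- \frac{2080}{3} \approx -693.33$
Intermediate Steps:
$G{\left(r,D \right)} = D + 2 r$ ($G{\left(r,D \right)} = \left(D + r\right) + r = D + 2 r$)
$v{\left(b,W \right)} = -5 + 3 b$ ($v{\left(b,W \right)} = \left(5 - 2\right) b - 5 = 3 b - 5 = -5 + 3 b$)
$\left(128 + 32\right) v{\left(- \frac{2}{-9},G{\left(-1,3 \right)} \right)} = \left(128 + 32\right) \left(-5 + 3 \left(- \frac{2}{-9}\right)\right) = 160 \left(-5 + 3 \left(\left(-2\right) \left(- \frac{1}{9}\right)\right)\right) = 160 \left(-5 + 3 \cdot \frac{2}{9}\right) = 160 \left(-5 + \frac{2}{3}\right) = 160 \left(- \frac{13}{3}\right) = - \frac{2080}{3}$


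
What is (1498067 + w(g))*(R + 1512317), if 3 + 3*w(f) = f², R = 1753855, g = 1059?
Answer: 6113924503596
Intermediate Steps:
w(f) = -1 + f²/3
(1498067 + w(g))*(R + 1512317) = (1498067 + (-1 + (⅓)*1059²))*(1753855 + 1512317) = (1498067 + (-1 + (⅓)*1121481))*3266172 = (1498067 + (-1 + 373827))*3266172 = (1498067 + 373826)*3266172 = 1871893*3266172 = 6113924503596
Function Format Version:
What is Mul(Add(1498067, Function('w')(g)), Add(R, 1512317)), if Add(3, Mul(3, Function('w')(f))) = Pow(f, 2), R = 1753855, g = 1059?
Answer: 6113924503596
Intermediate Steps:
Function('w')(f) = Add(-1, Mul(Rational(1, 3), Pow(f, 2)))
Mul(Add(1498067, Function('w')(g)), Add(R, 1512317)) = Mul(Add(1498067, Add(-1, Mul(Rational(1, 3), Pow(1059, 2)))), Add(1753855, 1512317)) = Mul(Add(1498067, Add(-1, Mul(Rational(1, 3), 1121481))), 3266172) = Mul(Add(1498067, Add(-1, 373827)), 3266172) = Mul(Add(1498067, 373826), 3266172) = Mul(1871893, 3266172) = 6113924503596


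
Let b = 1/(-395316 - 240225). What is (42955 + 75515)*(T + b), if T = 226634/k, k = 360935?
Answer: 1137587150989982/15292599389 ≈ 74388.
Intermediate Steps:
b = -1/635541 (b = 1/(-635541) = -1/635541 ≈ -1.5735e-6)
T = 226634/360935 ≈ 0.62791
(42955 + 75515)*(T + b) = (42955 + 75515)*(226634/360935 - 1/635541) = 118470*(144034838059/229388990835) = 1137587150989982/15292599389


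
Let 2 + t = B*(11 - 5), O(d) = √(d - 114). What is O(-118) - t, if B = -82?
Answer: 494 + 2*I*√58 ≈ 494.0 + 15.232*I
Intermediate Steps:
O(d) = √(-114 + d)
t = -494 (t = -2 - 82*(11 - 5) = -2 - 82*6 = -2 - 492 = -494)
O(-118) - t = √(-114 - 118) - 1*(-494) = √(-232) + 494 = 2*I*√58 + 494 = 494 + 2*I*√58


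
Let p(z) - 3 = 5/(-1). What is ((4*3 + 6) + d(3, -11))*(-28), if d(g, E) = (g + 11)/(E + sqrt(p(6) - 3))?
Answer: -4228/9 + 28*I*sqrt(5)/9 ≈ -469.78 + 6.9567*I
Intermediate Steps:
p(z) = -2 (p(z) = 3 + 5/(-1) = 3 + 5*(-1) = 3 - 5 = -2)
d(g, E) = (11 + g)/(E + I*sqrt(5)) (d(g, E) = (g + 11)/(E + sqrt(-2 - 3)) = (11 + g)/(E + sqrt(-5)) = (11 + g)/(E + I*sqrt(5)))
((4*3 + 6) + d(3, -11))*(-28) = ((4*3 + 6) + (11 + 3)/(-11 + I*sqrt(5)))*(-28) = ((12 + 6) + 14/(-11 + I*sqrt(5)))*(-28) = (18 + 14/(-11 + I*sqrt(5)))*(-28) = -504 - 392/(-11 + I*sqrt(5))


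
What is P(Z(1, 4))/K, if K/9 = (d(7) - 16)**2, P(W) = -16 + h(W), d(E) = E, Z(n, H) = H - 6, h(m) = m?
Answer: -2/81 ≈ -0.024691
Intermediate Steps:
Z(n, H) = -6 + H
P(W) = -16 + W
K = 729 (K = 9*(7 - 16)**2 = 9*(-9)**2 = 9*81 = 729)
P(Z(1, 4))/K = (-16 + (-6 + 4))/729 = (-16 - 2)*(1/729) = -18*1/729 = -2/81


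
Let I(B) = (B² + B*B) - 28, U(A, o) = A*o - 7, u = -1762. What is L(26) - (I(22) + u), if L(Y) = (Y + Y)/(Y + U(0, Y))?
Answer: 15670/19 ≈ 824.74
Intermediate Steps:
U(A, o) = -7 + A*o
I(B) = -28 + 2*B² (I(B) = (B² + B²) - 28 = 2*B² - 28 = -28 + 2*B²)
L(Y) = 2*Y/(-7 + Y) (L(Y) = (Y + Y)/(Y + (-7 + 0*Y)) = (2*Y)/(Y + (-7 + 0)) = (2*Y)/(Y - 7) = (2*Y)/(-7 + Y) = 2*Y/(-7 + Y))
L(26) - (I(22) + u) = 2*26/(-7 + 26) - ((-28 + 2*22²) - 1762) = 2*26/19 - ((-28 + 2*484) - 1762) = 2*26*(1/19) - ((-28 + 968) - 1762) = 52/19 - (940 - 1762) = 52/19 - 1*(-822) = 52/19 + 822 = 15670/19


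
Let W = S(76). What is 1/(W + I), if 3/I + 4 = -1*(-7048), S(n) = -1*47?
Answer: -2348/110355 ≈ -0.021277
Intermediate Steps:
S(n) = -47
W = -47
I = 1/2348 (I = 3/(-4 - 1*(-7048)) = 3/(-4 + 7048) = 3/7044 = 3*(1/7044) = 1/2348 ≈ 0.00042589)
1/(W + I) = 1/(-47 + 1/2348) = 1/(-110355/2348) = -2348/110355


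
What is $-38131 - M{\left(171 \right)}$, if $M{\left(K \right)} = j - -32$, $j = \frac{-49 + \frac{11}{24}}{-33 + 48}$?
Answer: $- \frac{2747503}{72} \approx -38160.0$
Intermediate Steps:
$j = - \frac{233}{72}$ ($j = \frac{-49 + 11 \cdot \frac{1}{24}}{15} = \left(-49 + \frac{11}{24}\right) \frac{1}{15} = \left(- \frac{1165}{24}\right) \frac{1}{15} = - \frac{233}{72} \approx -3.2361$)
$M{\left(K \right)} = \frac{2071}{72}$ ($M{\left(K \right)} = - \frac{233}{72} - -32 = - \frac{233}{72} + 32 = \frac{2071}{72}$)
$-38131 - M{\left(171 \right)} = -38131 - \frac{2071}{72} = - \frac{2747503}{72}$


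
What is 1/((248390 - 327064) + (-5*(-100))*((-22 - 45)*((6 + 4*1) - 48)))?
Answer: 1/1194326 ≈ 8.3729e-7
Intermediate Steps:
1/((248390 - 327064) + (-5*(-100))*((-22 - 45)*((6 + 4*1) - 48))) = 1/(-78674 + 500*(-67*((6 + 4) - 48))) = 1/(-78674 + 500*(-67*(10 - 48))) = 1/(-78674 + 500*(-67*(-38))) = 1/(-78674 + 500*2546) = 1/(-78674 + 1273000) = 1/1194326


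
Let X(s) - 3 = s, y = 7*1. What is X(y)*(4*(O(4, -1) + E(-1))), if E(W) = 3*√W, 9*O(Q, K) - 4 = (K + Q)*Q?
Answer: 640/9 + 120*I ≈ 71.111 + 120.0*I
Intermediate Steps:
y = 7
O(Q, K) = 4/9 + Q*(K + Q)/9 (O(Q, K) = 4/9 + ((K + Q)*Q)/9 = 4/9 + (Q*(K + Q))/9 = 4/9 + Q*(K + Q)/9)
X(s) = 3 + s
X(y)*(4*(O(4, -1) + E(-1))) = (3 + 7)*(4*((4/9 + (⅑)*4² + (⅑)*(-1)*4) + 3*√(-1))) = 10*(4*((4/9 + (⅑)*16 - 4/9) + 3*I)) = 10*(4*((4/9 + 16/9 - 4/9) + 3*I)) = 10*(4*(16/9 + 3*I)) = 10*(64/9 + 12*I) = 640/9 + 120*I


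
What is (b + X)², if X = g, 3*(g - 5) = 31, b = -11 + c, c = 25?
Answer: 7744/9 ≈ 860.44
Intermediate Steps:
b = 14 (b = -11 + 25 = 14)
g = 46/3 (g = 5 + (⅓)*31 = 5 + 31/3 = 46/3 ≈ 15.333)
X = 46/3 ≈ 15.333
(b + X)² = (14 + 46/3)² = (88/3)² = 7744/9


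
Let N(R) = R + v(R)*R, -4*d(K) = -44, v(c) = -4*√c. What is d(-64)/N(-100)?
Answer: -11/160100 - 22*I/8005 ≈ -6.8707e-5 - 0.0027483*I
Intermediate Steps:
d(K) = 11 (d(K) = -¼*(-44) = 11)
N(R) = R - 4*R^(3/2) (N(R) = R + (-4*√R)*R = R - 4*R^(3/2))
d(-64)/N(-100) = 11/(-100 - (-4000)*I) = 11/(-100 + 4000*I) = 11*((-100 - 4000*I)/16010000) = 11*(-100 - 4000*I)/16010000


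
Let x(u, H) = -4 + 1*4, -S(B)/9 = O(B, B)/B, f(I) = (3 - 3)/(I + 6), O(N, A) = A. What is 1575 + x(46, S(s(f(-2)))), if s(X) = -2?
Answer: 1575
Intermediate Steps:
f(I) = 0 (f(I) = 0/(6 + I) = 0)
S(B) = -9 (S(B) = -9*B/B = -9*1 = -9)
x(u, H) = 0 (x(u, H) = -4 + 4 = 0)
1575 + x(46, S(s(f(-2)))) = 1575 + 0 = 1575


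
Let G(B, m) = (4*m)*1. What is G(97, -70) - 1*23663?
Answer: -23943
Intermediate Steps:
G(B, m) = 4*m
G(97, -70) - 1*23663 = 4*(-70) - 1*23663 = -280 - 23663 = -23943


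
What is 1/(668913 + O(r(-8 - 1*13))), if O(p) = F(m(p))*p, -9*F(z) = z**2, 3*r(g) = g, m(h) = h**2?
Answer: 9/6037024 ≈ 1.4908e-6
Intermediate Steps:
r(g) = g/3
F(z) = -z**2/9
O(p) = -p**5/9 (O(p) = (-p**4/9)*p = -p**5/9)
1/(668913 + O(r(-8 - 1*13))) = 1/(668913 - (-8 - 1*13)**5/243/9) = 1/(668913 - (-8 - 13)**5/243/9) = 1/(668913 - ((1/3)*(-21))**5/9) = 1/(668913 - 1/9*(-7)**5) = 1/(668913 - 1/9*(-16807)) = 1/(668913 + 16807/9) = 1/(6037024/9) = 9/6037024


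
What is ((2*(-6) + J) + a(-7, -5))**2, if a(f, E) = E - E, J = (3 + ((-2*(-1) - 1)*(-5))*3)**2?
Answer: 17424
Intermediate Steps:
J = 144 (J = (3 + ((2 - 1)*(-5))*3)**2 = (3 + (1*(-5))*3)**2 = (3 - 5*3)**2 = (3 - 15)**2 = (-12)**2 = 144)
a(f, E) = 0
((2*(-6) + J) + a(-7, -5))**2 = ((2*(-6) + 144) + 0)**2 = ((-12 + 144) + 0)**2 = (132 + 0)**2 = 132**2 = 17424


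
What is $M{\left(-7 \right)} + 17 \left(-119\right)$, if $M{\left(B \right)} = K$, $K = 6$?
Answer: $-2017$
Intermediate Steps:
$M{\left(B \right)} = 6$
$M{\left(-7 \right)} + 17 \left(-119\right) = 6 + 17 \left(-119\right) = 6 - 2023 = -2017$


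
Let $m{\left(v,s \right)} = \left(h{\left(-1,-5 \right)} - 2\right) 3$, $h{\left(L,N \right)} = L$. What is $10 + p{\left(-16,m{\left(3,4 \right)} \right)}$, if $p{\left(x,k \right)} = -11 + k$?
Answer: $-10$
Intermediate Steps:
$m{\left(v,s \right)} = -9$ ($m{\left(v,s \right)} = \left(-1 - 2\right) 3 = \left(-3\right) 3 = -9$)
$10 + p{\left(-16,m{\left(3,4 \right)} \right)} = 10 - 20 = -10$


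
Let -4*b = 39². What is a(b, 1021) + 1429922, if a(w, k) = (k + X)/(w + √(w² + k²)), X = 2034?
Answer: 5962441925063/4169764 + 3055*√18992497/4169764 ≈ 1.4299e+6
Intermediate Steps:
b = -1521/4 (b = -¼*39² = -¼*1521 = -1521/4 ≈ -380.25)
a(w, k) = (2034 + k)/(w + √(k² + w²)) (a(w, k) = (k + 2034)/(w + √(w² + k²)) = (2034 + k)/(w + √(k² + w²)))
a(b, 1021) + 1429922 = (2034 + 1021)/(-1521/4 + √(1021² + (-1521/4)²)) + 1429922 = 3055/(-1521/4 + √(1042441 + 2313441/16)) + 1429922 = 3055/(-1521/4 + √(18992497/16)) + 1429922 = 3055/(-1521/4 + √18992497/4) + 1429922 = 1429922 + 3055/(-1521/4 + √18992497/4)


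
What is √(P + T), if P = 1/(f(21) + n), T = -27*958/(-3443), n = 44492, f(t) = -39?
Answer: √175982607165790139/153051679 ≈ 2.7409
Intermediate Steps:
T = 25866/3443 (T = -25866*(-1/3443) = 25866/3443 ≈ 7.5126)
P = 1/44453 (P = 1/(-39 + 44492) = 1/44453 ≈ 2.2496e-5)
√(P + T) = √(1/44453 + 25866/3443) = √(1149824741/153051679) = √175982607165790139/153051679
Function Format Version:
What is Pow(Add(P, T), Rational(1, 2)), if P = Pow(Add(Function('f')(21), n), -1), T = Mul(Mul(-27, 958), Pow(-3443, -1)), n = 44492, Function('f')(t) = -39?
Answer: Mul(Rational(1, 153051679), Pow(175982607165790139, Rational(1, 2))) ≈ 2.7409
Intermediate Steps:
T = Rational(25866, 3443) (T = Mul(-25866, Rational(-1, 3443)) = Rational(25866, 3443) ≈ 7.5126)
P = Rational(1, 44453) (P = Pow(Add(-39, 44492), -1) = Pow(44453, -1) = Rational(1, 44453) ≈ 2.2496e-5)
Pow(Add(P, T), Rational(1, 2)) = Pow(Add(Rational(1, 44453), Rational(25866, 3443)), Rational(1, 2)) = Pow(Rational(1149824741, 153051679), Rational(1, 2)) = Mul(Rational(1, 153051679), Pow(175982607165790139, Rational(1, 2)))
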